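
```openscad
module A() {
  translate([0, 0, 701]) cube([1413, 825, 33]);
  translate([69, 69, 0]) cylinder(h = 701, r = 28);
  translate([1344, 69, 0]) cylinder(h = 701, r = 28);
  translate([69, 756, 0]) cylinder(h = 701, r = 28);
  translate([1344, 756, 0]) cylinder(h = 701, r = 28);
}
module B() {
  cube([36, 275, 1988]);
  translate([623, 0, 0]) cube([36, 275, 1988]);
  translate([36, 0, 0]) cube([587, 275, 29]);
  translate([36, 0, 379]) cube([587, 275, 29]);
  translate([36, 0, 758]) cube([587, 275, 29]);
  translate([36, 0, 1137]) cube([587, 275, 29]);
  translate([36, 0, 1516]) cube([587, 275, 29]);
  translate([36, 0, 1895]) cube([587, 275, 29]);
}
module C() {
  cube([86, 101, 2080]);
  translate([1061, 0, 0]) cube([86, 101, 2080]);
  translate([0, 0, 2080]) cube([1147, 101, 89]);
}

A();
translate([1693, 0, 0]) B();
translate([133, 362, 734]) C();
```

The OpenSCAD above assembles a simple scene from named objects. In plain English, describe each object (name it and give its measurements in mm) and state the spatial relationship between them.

A is a rectangular dining table. The top is 1413×825×33 mm with its upper surface at z = 734 mm. It stands on four round legs of 56 mm diameter, each leg's bounding box inset 41 mm from the nearest pair of top edges, running from the floor to the underside of the top.

B is an open bookshelf. Two side panels, each 36 mm thick, 275 mm deep and 1988 mm tall, stand 659 mm apart (outside-to-outside). Between them sit 6 shelves, each 29 mm thick and 275 mm deep, spanning the full gap between the sides. The bottom shelf rests on the floor (its underside at z = 0) and the clear gap between one shelf's top and the next shelf's underside is 350 mm.

C is a rectangular door frame: two vertical jambs of 86×101 mm section, 2080 mm tall, with a clear opening 975 mm wide between their inner faces. A header 89 mm tall and 101 mm deep lies on top of the jambs and spans the full outside width.

The bookshelf is on the floor beside the table on its +x side. The door frame is on top of the table, centred.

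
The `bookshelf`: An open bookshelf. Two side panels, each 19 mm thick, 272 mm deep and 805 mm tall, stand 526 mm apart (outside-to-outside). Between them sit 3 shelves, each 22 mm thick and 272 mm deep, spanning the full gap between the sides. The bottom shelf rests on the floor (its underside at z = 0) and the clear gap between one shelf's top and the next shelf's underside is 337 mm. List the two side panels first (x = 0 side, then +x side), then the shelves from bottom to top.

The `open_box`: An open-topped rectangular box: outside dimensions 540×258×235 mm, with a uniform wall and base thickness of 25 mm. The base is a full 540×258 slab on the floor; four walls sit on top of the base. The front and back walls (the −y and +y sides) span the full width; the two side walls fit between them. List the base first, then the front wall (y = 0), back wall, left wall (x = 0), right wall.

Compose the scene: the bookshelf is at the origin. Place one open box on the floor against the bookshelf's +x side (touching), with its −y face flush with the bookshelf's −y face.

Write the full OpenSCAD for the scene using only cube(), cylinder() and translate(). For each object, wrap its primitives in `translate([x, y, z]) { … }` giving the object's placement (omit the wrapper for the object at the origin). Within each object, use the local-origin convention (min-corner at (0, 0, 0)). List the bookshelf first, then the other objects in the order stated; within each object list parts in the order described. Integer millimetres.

cube([19, 272, 805]);
translate([507, 0, 0]) cube([19, 272, 805]);
translate([19, 0, 0]) cube([488, 272, 22]);
translate([19, 0, 359]) cube([488, 272, 22]);
translate([19, 0, 718]) cube([488, 272, 22]);
translate([526, 0, 0]) {
  cube([540, 258, 25]);
  translate([0, 0, 25]) cube([540, 25, 210]);
  translate([0, 233, 25]) cube([540, 25, 210]);
  translate([0, 25, 25]) cube([25, 208, 210]);
  translate([515, 25, 25]) cube([25, 208, 210]);
}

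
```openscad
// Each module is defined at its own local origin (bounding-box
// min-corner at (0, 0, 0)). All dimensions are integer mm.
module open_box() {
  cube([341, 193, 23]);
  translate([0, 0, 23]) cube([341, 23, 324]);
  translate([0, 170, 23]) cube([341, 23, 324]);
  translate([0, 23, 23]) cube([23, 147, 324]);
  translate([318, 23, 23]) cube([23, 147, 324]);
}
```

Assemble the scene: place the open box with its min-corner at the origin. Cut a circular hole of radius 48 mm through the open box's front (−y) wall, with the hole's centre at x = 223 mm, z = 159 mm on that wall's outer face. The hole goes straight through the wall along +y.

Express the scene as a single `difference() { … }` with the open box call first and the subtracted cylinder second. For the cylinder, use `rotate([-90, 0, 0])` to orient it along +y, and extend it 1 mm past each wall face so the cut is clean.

difference() {
  open_box();
  translate([223, -1, 159]) rotate([-90, 0, 0]) cylinder(h = 25, r = 48);
}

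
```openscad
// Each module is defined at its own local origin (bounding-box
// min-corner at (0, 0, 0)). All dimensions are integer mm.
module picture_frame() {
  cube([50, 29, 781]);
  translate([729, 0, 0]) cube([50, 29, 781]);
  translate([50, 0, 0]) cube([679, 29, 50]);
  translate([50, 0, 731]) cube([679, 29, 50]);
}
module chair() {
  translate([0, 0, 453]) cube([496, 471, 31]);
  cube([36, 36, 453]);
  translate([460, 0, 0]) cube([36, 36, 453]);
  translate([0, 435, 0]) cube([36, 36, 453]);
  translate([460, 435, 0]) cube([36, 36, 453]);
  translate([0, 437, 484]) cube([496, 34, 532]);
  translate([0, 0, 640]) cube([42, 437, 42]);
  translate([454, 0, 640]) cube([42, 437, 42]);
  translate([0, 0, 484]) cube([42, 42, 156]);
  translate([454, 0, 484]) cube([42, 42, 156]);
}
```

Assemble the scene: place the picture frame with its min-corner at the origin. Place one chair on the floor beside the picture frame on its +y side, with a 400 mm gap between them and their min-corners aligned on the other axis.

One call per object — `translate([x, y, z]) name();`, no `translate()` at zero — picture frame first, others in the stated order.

picture_frame();
translate([0, 429, 0]) chair();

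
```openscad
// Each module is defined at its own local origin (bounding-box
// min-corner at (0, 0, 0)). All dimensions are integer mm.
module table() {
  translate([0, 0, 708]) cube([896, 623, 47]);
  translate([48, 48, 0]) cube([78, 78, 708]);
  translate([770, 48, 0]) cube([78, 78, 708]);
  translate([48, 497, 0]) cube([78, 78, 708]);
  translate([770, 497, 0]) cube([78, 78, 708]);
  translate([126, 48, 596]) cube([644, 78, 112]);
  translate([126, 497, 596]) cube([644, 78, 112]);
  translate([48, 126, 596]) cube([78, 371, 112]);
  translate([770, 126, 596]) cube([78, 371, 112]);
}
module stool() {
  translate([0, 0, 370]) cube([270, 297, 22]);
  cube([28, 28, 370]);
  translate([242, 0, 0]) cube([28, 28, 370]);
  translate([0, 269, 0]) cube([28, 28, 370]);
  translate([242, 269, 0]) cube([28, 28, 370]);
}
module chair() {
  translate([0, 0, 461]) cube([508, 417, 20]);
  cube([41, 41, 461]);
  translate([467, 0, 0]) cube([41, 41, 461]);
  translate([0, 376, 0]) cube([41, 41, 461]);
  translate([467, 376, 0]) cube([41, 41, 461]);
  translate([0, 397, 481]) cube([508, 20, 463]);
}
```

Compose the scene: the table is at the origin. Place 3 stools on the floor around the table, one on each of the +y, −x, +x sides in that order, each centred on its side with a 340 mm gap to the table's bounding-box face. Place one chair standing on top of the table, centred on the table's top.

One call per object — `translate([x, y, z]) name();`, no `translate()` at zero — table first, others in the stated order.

table();
translate([313, 963, 0]) stool();
translate([-610, 163, 0]) stool();
translate([1236, 163, 0]) stool();
translate([194, 103, 755]) chair();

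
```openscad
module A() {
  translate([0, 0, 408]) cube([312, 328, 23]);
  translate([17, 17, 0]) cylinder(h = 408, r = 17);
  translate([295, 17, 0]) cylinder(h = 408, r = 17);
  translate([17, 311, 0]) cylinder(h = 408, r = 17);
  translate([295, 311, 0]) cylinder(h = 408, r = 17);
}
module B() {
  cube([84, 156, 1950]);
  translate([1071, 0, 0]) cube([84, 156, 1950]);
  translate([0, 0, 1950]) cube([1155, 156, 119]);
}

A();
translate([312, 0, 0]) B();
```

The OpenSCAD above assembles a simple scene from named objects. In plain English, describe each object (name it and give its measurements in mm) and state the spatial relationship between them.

A is a four-legged stool. The seat is a 312×328×23 mm slab whose top surface is at z = 431 mm; four round legs, each 34 mm in diameter, run from the floor (z = 0) to the underside of the seat, each leg's axis is inset half a diameter from the nearest pair of seat edges (so the leg's bounding box is flush with the corner).

B is a door frame. The clear opening is 987 mm wide and 1950 mm high. Two 84 mm wide jambs, 156 mm deep, stand either side of the opening from the floor to the top of the opening. A 119 mm thick head sits across the top of both jambs, spanning the full outside width of the frame.

The door frame is against the stool's +x side, with their −y faces flush.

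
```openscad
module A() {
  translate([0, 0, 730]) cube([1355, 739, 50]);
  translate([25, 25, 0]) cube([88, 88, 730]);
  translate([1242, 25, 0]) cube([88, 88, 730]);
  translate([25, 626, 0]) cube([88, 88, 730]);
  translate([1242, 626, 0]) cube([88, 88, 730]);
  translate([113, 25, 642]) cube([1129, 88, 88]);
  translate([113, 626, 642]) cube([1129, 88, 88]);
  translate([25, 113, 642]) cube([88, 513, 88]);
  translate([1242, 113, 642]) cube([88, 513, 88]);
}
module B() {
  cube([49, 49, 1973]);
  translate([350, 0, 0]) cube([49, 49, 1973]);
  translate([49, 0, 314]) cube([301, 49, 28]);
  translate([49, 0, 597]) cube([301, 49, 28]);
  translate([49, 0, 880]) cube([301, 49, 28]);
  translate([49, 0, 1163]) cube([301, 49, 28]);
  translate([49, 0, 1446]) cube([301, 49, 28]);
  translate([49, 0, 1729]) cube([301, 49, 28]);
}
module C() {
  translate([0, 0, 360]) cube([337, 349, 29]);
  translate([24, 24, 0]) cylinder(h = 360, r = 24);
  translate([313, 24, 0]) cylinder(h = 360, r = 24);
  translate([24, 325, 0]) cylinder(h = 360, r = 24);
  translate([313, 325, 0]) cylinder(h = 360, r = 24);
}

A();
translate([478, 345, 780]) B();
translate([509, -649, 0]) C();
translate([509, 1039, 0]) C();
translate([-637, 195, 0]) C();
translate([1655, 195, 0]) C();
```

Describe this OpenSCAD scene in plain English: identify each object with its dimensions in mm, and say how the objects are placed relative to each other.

A is a table with a 1355×739 mm rectangular top, 50 mm thick, top surface at z = 780 mm, supported by four 88×88 mm square legs, each inset 25 mm from the nearest pair of top edges, running from the floor. Four apron rails, 88 mm thick and 88 mm tall, run between adjacent legs with their top edges flush with the underside of the top and their outer faces flush with the legs' outer faces.

B is a wooden ladder with two side rails of 49×49 mm section and 1973 mm height, set 399 mm apart overall. Between them run 6 rectangular rungs (49 mm deep, 28 mm thick), front faces flush with the rails' −y face. The bottom of the first rung is 314 mm above the floor and each subsequent rung is 283 mm higher than the one below.

C is a four-legged stool. The seat is 337×349 mm, 29 mm thick, top at z = 389 mm. It stands on four round legs, each 48 mm in diameter, from z = 0 to the seat underside, each leg's axis is inset half a diameter from the nearest pair of seat edges (so the leg's bounding box is flush with the corner).

The ladder is on top of the table, centred. Four stools sit around the table at the −y, +y, −x, +x sides.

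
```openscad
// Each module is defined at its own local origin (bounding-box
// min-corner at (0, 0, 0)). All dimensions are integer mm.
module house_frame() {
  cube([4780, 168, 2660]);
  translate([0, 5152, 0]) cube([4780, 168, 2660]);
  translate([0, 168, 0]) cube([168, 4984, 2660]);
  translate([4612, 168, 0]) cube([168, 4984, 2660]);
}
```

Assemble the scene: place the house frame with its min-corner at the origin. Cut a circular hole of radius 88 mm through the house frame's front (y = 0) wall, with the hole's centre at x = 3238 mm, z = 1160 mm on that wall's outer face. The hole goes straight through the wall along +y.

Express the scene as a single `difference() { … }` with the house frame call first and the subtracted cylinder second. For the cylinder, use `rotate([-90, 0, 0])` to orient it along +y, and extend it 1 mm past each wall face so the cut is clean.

difference() {
  house_frame();
  translate([3238, -1, 1160]) rotate([-90, 0, 0]) cylinder(h = 170, r = 88);
}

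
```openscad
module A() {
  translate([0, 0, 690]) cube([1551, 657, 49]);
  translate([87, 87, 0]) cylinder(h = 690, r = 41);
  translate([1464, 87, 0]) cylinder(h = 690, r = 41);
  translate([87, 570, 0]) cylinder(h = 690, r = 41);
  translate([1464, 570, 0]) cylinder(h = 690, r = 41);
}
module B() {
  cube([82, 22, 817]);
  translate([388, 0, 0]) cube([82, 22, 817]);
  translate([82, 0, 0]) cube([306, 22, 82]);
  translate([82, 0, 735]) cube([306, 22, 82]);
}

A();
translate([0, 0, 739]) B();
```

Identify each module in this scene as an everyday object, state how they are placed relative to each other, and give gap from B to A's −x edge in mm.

A is a table. B is a picture frame. The picture frame is on top of the table. The gap from the picture frame to the table's −x edge is 0 mm.

The picture frame's min-x is at 0; the table's min-x is 0; gap = 0 mm.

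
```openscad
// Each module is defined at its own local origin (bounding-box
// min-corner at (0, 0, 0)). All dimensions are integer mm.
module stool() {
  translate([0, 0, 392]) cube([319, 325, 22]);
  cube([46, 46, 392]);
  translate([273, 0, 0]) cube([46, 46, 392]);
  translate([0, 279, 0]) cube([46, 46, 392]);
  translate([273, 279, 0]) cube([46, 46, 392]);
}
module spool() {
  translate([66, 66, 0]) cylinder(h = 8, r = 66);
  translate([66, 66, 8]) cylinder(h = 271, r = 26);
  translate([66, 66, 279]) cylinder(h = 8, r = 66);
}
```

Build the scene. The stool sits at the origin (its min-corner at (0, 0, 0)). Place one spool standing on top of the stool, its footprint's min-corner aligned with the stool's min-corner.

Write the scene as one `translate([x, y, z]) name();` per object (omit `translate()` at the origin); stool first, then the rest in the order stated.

stool();
translate([0, 0, 414]) spool();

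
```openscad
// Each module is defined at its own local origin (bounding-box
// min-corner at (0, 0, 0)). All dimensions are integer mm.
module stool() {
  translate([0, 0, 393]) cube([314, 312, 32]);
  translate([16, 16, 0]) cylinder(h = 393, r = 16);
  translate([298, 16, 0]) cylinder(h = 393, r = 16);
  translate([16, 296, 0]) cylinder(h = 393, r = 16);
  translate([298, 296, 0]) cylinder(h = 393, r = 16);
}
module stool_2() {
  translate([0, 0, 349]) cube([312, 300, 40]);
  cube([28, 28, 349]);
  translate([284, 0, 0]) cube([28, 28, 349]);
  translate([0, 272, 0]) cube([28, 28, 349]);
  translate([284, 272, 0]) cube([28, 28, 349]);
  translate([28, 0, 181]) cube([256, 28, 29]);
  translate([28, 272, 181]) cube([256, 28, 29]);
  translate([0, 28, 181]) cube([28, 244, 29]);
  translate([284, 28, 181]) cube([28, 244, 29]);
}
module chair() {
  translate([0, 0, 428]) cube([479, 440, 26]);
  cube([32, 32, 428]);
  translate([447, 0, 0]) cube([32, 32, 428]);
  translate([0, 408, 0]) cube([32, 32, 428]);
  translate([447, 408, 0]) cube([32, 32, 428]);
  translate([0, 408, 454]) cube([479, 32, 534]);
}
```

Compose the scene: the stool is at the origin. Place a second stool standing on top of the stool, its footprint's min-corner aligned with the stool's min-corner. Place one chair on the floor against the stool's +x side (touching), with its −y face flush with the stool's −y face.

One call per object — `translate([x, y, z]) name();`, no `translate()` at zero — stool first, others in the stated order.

stool();
translate([0, 0, 425]) stool_2();
translate([314, 0, 0]) chair();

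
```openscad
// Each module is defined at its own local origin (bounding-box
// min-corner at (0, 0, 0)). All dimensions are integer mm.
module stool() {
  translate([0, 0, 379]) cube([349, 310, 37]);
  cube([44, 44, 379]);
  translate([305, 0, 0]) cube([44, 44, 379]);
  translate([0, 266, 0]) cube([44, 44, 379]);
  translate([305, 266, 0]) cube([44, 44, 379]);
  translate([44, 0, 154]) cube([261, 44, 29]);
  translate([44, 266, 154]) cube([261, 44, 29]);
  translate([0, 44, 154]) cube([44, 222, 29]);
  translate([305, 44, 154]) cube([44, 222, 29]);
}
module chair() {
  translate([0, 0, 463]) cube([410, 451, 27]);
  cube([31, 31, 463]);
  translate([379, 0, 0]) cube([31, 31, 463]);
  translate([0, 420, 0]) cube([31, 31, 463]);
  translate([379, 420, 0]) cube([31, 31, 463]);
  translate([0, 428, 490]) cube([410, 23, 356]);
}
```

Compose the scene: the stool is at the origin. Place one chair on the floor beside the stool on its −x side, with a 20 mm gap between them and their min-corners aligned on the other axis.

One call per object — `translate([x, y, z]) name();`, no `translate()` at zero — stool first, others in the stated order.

stool();
translate([-430, 0, 0]) chair();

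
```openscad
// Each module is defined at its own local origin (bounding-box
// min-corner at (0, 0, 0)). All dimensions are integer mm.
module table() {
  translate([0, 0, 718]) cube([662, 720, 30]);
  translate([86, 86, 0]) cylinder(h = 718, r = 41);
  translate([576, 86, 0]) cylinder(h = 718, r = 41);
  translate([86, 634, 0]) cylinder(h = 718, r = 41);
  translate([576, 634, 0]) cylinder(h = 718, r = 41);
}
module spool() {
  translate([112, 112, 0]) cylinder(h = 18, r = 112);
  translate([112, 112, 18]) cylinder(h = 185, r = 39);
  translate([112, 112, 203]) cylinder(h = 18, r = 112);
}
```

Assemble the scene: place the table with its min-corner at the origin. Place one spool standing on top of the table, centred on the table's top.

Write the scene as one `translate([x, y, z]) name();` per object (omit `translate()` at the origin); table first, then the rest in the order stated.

table();
translate([219, 248, 748]) spool();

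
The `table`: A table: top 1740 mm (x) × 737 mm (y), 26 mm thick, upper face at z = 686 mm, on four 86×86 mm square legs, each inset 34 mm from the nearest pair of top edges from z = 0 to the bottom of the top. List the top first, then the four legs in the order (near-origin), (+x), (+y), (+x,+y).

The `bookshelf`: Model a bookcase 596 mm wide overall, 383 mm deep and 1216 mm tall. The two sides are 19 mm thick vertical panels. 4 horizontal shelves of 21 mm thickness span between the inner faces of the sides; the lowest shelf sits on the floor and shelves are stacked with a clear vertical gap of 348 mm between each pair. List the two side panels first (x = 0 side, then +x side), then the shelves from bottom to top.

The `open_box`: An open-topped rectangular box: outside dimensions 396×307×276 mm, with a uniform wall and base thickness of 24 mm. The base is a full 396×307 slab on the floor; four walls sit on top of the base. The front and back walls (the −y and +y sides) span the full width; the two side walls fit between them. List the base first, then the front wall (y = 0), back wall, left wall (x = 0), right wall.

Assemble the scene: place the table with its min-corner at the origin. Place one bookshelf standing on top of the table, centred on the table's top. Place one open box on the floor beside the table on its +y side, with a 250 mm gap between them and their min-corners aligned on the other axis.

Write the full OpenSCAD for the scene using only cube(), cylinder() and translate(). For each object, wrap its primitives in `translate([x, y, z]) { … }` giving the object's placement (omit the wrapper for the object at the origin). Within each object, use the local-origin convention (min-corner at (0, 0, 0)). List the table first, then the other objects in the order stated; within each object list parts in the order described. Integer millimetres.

translate([0, 0, 660]) cube([1740, 737, 26]);
translate([34, 34, 0]) cube([86, 86, 660]);
translate([1620, 34, 0]) cube([86, 86, 660]);
translate([34, 617, 0]) cube([86, 86, 660]);
translate([1620, 617, 0]) cube([86, 86, 660]);
translate([572, 177, 686]) {
  cube([19, 383, 1216]);
  translate([577, 0, 0]) cube([19, 383, 1216]);
  translate([19, 0, 0]) cube([558, 383, 21]);
  translate([19, 0, 369]) cube([558, 383, 21]);
  translate([19, 0, 738]) cube([558, 383, 21]);
  translate([19, 0, 1107]) cube([558, 383, 21]);
}
translate([0, 987, 0]) {
  cube([396, 307, 24]);
  translate([0, 0, 24]) cube([396, 24, 252]);
  translate([0, 283, 24]) cube([396, 24, 252]);
  translate([0, 24, 24]) cube([24, 259, 252]);
  translate([372, 24, 24]) cube([24, 259, 252]);
}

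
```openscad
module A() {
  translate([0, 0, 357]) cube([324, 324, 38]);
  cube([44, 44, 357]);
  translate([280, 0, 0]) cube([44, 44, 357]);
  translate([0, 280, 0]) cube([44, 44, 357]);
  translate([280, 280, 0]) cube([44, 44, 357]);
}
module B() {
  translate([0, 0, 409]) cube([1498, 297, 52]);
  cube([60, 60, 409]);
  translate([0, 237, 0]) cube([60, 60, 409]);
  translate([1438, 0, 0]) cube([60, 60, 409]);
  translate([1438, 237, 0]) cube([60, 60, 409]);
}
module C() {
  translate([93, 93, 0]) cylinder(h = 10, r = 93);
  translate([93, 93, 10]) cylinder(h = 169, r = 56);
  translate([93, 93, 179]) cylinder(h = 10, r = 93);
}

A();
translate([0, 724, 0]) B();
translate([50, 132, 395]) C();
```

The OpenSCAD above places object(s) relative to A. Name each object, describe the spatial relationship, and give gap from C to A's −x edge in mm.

The spool's min-x is at 50; the stool's min-x is 0; gap = 50 mm.

A is a stool. B is a bench. C is a spool. The bench is on the floor beside the stool on its +y side. The spool is on top of the stool. The gap from the spool to the stool's −x edge is 50 mm.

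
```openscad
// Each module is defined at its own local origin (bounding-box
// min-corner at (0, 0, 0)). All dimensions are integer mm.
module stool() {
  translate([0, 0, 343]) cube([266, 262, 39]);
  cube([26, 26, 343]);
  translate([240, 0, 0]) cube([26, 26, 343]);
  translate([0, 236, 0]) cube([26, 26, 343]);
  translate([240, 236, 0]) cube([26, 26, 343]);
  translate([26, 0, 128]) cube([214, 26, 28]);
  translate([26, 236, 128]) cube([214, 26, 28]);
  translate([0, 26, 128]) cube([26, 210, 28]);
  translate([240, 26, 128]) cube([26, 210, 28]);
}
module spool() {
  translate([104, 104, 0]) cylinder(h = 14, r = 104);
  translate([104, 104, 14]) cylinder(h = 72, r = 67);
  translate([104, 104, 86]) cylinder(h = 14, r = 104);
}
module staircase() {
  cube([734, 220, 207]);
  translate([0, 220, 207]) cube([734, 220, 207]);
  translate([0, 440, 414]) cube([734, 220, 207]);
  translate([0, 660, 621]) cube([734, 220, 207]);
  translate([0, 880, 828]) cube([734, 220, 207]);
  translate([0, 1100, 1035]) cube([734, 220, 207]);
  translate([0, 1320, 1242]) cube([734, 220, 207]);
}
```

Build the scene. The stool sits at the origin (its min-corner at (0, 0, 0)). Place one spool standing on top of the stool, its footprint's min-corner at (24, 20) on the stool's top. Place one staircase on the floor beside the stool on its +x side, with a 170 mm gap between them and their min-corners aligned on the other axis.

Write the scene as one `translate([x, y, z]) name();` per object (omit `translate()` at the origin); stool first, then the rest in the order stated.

stool();
translate([24, 20, 382]) spool();
translate([436, 0, 0]) staircase();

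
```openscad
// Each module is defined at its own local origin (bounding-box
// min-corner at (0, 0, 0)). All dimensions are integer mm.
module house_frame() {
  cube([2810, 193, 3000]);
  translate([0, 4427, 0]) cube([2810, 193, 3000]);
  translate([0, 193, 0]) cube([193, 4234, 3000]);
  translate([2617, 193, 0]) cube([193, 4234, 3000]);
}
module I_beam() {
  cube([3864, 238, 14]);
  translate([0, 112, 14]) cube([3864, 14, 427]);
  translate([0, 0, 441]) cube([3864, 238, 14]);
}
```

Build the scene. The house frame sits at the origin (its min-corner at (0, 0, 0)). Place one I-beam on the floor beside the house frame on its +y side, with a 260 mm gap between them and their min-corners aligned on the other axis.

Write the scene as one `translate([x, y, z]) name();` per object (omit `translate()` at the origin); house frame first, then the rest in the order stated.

house_frame();
translate([0, 4880, 0]) I_beam();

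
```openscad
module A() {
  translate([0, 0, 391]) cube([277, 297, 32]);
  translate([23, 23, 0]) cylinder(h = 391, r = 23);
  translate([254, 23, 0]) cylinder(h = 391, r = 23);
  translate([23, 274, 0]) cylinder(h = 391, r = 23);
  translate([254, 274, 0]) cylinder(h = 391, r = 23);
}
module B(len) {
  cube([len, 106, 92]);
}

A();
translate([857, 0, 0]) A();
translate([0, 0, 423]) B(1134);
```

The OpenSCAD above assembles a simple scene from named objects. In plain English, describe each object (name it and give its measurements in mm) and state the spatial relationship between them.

A is a four-legged stool. The seat is 277×297 mm, 32 mm thick, top at z = 423 mm. It stands on four round legs, each 46 mm in diameter, from z = 0 to the seat underside, each leg's axis is inset half a diameter from the nearest pair of seat edges (so the leg's bounding box is flush with the corner).

B is a rectangular beam 1134 mm long (x), 106 mm deep (y), 92 mm thick (z).

The beam spans the tops of two stools placed 580 mm apart, resting at z = 423 mm.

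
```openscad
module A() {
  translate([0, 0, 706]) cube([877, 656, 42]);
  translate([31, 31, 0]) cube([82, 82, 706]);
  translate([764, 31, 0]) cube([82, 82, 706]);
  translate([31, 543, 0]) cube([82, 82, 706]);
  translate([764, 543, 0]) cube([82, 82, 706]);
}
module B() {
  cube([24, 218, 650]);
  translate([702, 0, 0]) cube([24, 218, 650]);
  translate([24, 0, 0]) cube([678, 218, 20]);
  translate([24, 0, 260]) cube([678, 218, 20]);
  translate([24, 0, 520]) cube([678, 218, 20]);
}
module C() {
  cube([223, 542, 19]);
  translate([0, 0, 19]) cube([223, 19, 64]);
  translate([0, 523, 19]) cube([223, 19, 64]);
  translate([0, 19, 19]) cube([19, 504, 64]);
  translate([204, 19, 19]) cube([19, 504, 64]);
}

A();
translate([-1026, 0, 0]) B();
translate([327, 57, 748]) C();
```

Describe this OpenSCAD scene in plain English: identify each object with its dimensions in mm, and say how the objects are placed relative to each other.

A is a table: top 877 mm (x) × 656 mm (y), 42 mm thick, upper face at z = 748 mm, on four 82×82 mm square legs, each inset 31 mm from the nearest pair of top edges, running from z = 0 to the bottom of the top.

B is an open bookshelf. Two side panels, each 24 mm thick, 218 mm deep and 650 mm tall, stand 726 mm apart (outside-to-outside). Between them sit 3 shelves, each 20 mm thick and 218 mm deep, spanning the full gap between the sides. The bottom shelf rests on the floor (its underside at z = 0) and the clear gap between one shelf's top and the next shelf's underside is 240 mm.

C is an open storage box with external size 223×542×83 mm and wall thickness 19 mm (the base is also 19 mm thick). The base covers the whole footprint; the four walls stand on the base, with the y-facing walls full-width and the x-facing walls fitting between their inner faces.

The bookshelf is on the floor beside the table on its −x side. The open box is on top of the table, centred.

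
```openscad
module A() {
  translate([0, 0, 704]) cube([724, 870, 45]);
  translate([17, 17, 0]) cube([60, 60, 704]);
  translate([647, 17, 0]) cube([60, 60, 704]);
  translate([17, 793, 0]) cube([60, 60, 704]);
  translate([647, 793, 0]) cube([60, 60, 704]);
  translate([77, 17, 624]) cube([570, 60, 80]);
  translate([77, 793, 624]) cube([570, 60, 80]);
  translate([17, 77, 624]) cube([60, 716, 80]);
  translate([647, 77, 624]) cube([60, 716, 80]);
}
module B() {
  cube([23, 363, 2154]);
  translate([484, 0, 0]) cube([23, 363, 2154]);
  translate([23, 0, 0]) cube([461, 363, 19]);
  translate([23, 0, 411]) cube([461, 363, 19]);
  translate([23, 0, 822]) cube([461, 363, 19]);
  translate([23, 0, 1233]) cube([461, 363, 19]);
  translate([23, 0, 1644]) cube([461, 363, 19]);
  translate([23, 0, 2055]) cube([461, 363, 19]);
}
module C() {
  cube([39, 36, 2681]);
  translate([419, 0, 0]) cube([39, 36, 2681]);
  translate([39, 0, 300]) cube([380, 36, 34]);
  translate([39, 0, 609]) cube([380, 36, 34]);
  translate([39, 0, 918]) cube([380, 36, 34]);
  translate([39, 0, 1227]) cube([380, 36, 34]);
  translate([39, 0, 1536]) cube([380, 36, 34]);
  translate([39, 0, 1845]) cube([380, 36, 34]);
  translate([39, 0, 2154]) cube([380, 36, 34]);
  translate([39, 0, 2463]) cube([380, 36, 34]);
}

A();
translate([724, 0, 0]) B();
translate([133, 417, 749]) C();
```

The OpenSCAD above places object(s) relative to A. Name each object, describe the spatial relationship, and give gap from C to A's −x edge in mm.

A is a table. B is a bookshelf. C is a ladder. The bookshelf is against the table's +x side, with their −y faces flush. The ladder is on top of the table, centred. The gap from the ladder to the table's −x edge is 133 mm.

The ladder's min-x is at 133; the table's min-x is 0; gap = 133 mm.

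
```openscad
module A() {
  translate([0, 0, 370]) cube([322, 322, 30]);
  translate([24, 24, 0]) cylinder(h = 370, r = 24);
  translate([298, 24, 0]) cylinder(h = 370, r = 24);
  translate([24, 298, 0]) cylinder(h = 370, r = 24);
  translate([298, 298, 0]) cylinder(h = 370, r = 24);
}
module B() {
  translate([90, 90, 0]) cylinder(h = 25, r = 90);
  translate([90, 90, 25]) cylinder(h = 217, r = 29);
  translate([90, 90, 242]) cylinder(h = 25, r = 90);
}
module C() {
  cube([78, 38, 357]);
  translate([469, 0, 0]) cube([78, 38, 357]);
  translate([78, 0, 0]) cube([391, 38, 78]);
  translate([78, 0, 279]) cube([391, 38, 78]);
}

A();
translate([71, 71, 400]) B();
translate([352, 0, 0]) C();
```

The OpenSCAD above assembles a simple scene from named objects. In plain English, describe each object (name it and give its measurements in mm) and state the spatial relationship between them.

A is a four-legged stool. The seat is a 322×322×30 mm slab whose top surface is at z = 400 mm; four round legs, each 48 mm in diameter, run from the floor (z = 0) to the underside of the seat, each leg's axis is inset half a diameter from the nearest pair of seat edges (so the leg's bounding box is flush with the corner).

B is a spool: two coaxial disc flanges of radius 90 mm and thickness 25 mm, joined by a core cylinder of radius 29 mm and height 217 mm. The lower flange rests on z = 0 and the three cylinders share a vertical axis.

C is a rectangular picture frame lying in the x–z plane (depth along y). The opening is 391 mm wide (x) by 201 mm tall (z), surrounded by a border 78 mm wide on all four sides. The frame is 38 mm deep and is made of two full-height vertical stiles with two horizontal rails fitted between them.

The spool is on top of the stool, centred. The picture frame is on the floor beside the stool on its +x side.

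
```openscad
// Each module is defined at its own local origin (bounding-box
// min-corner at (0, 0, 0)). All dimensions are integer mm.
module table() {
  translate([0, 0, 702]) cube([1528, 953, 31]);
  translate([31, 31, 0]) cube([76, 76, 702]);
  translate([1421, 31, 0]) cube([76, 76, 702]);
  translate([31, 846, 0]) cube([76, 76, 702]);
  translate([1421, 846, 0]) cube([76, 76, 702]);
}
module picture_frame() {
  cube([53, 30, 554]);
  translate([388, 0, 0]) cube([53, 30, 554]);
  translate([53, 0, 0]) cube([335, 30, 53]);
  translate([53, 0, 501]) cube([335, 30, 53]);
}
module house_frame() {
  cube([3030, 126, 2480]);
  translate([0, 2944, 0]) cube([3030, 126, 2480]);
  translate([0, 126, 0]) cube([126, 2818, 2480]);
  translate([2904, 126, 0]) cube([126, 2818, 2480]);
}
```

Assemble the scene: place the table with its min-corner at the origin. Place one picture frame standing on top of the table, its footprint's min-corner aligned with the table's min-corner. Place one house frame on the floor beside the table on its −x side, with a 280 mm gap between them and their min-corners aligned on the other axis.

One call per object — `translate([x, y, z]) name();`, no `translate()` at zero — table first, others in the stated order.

table();
translate([0, 0, 733]) picture_frame();
translate([-3310, 0, 0]) house_frame();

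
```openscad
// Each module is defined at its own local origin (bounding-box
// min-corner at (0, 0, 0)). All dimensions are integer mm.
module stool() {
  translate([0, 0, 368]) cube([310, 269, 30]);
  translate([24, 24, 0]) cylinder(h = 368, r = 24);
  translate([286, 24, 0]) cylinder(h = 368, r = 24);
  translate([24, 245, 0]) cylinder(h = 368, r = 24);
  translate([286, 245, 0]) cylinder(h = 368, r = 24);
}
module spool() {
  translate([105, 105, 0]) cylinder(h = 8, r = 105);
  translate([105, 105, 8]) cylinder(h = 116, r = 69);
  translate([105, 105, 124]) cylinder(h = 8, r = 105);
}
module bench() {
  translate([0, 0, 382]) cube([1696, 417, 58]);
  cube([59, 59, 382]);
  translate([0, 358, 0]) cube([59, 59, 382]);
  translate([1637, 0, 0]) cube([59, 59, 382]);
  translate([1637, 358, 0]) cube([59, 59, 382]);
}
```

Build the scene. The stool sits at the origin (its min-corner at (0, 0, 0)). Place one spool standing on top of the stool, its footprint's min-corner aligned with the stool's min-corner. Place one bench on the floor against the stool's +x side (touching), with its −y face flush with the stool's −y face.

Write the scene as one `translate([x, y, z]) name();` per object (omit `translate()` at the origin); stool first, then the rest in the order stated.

stool();
translate([0, 0, 398]) spool();
translate([310, 0, 0]) bench();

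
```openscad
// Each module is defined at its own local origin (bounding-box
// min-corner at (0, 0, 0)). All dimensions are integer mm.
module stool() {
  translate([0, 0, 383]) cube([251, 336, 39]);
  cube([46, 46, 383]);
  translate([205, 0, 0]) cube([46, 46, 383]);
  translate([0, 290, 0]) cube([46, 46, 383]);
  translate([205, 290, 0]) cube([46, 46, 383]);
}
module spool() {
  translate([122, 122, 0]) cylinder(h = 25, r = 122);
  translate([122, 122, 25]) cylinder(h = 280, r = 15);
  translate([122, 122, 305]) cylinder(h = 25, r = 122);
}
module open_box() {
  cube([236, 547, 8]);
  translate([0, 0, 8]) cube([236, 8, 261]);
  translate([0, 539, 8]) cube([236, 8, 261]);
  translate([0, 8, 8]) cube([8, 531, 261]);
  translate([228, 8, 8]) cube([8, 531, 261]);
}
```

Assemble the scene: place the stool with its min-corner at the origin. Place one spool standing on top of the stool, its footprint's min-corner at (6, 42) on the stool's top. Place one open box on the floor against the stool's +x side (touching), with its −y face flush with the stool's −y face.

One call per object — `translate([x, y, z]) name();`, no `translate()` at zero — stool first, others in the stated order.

stool();
translate([6, 42, 422]) spool();
translate([251, 0, 0]) open_box();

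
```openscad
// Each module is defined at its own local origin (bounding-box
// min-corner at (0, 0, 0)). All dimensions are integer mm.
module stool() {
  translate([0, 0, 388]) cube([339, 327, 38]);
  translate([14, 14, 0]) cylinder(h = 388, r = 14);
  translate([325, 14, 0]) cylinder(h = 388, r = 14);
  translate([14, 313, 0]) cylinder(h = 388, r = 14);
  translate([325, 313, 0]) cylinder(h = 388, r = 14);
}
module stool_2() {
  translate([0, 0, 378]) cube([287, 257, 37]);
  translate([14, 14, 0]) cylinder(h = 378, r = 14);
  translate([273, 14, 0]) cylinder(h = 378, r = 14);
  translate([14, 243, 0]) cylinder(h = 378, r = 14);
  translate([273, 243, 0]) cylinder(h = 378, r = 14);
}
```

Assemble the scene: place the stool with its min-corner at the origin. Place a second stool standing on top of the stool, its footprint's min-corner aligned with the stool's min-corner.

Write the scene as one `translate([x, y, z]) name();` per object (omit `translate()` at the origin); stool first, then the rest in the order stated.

stool();
translate([0, 0, 426]) stool_2();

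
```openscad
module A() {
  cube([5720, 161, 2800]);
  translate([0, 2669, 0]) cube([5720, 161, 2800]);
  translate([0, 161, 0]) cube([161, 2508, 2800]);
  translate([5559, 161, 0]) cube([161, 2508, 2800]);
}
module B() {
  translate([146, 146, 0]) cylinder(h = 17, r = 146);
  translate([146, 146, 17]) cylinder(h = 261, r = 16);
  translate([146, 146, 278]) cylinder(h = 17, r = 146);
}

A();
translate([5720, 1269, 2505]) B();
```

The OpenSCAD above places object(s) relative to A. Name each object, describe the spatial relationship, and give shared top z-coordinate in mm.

A is a house frame. B is a spool. The spool is beside the house frame with their tops flush at z = 2800. The shared top z-coordinate is 2800 mm.

Both tops at z = 2800 mm.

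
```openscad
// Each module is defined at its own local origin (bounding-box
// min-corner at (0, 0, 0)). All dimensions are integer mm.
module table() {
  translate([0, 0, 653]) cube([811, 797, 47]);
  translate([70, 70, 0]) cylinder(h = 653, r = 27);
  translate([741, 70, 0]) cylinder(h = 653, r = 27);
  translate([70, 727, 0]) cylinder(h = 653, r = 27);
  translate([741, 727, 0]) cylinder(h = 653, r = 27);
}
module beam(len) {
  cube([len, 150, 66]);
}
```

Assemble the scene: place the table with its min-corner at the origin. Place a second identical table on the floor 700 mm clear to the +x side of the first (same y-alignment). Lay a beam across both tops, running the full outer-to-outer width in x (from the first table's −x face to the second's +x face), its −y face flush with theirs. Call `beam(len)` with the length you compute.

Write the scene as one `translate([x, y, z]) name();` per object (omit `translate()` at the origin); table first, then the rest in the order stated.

table();
translate([1511, 0, 0]) table();
translate([0, 0, 700]) beam(2322);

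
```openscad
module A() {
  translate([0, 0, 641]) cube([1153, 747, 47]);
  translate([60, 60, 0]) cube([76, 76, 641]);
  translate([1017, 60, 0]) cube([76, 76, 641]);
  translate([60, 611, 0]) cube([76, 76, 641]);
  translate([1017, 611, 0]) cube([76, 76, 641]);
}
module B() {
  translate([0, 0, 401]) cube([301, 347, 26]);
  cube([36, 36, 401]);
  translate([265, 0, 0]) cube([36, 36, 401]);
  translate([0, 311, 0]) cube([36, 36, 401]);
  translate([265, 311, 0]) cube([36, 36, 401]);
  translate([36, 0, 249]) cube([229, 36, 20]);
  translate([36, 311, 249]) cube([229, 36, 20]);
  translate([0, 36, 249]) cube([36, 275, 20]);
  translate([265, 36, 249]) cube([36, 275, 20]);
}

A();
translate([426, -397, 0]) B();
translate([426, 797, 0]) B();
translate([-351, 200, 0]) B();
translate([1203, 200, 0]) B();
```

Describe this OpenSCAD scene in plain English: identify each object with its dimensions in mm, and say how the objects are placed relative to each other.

A is a table: top 1153 mm (x) × 747 mm (y), 47 mm thick, upper face at z = 688 mm, on four 76×76 mm square legs, each inset 60 mm from the nearest pair of top edges, running from z = 0 to the bottom of the top.

B is a four-legged stool. The seat is a 301×347×26 mm slab whose top surface is at z = 427 mm; four square legs, each 36×36 mm in cross-section, run from the floor (z = 0) to the underside of the seat, each flush with a corner of the seat. Four stretchers, 36 mm wide and 20 mm tall, connect adjacent legs with their undersides at z = 249 mm, each running between the inner faces of the legs it joins and aligned with the legs' outer faces on the other axis.

Four stools sit around the table at the −y, +y, −x, +x sides.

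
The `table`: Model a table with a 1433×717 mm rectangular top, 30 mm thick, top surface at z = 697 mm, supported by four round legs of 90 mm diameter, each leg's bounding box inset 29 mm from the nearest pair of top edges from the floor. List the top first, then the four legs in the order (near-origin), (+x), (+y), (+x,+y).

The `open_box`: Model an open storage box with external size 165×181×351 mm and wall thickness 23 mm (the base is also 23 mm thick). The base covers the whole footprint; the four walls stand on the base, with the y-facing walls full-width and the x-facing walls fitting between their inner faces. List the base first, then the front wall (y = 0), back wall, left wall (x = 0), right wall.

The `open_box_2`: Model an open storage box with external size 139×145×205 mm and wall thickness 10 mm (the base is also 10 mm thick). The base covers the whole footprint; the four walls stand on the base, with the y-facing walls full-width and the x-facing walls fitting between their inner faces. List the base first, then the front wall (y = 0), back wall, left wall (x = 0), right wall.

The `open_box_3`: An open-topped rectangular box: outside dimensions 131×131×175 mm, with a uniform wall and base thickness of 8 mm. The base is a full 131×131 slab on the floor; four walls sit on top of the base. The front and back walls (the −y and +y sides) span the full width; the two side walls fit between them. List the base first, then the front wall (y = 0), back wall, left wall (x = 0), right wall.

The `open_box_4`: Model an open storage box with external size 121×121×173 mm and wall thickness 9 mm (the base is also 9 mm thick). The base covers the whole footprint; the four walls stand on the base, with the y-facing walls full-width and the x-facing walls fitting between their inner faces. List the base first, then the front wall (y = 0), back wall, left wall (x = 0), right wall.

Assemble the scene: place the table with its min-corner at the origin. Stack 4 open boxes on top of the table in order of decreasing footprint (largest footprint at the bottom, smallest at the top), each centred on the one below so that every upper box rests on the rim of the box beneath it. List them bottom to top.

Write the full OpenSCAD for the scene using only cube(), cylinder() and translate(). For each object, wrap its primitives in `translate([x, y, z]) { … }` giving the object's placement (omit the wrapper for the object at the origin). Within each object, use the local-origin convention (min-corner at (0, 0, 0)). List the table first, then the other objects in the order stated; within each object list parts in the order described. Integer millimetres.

translate([0, 0, 667]) cube([1433, 717, 30]);
translate([74, 74, 0]) cylinder(h = 667, r = 45);
translate([1359, 74, 0]) cylinder(h = 667, r = 45);
translate([74, 643, 0]) cylinder(h = 667, r = 45);
translate([1359, 643, 0]) cylinder(h = 667, r = 45);
translate([634, 268, 697]) {
  cube([165, 181, 23]);
  translate([0, 0, 23]) cube([165, 23, 328]);
  translate([0, 158, 23]) cube([165, 23, 328]);
  translate([0, 23, 23]) cube([23, 135, 328]);
  translate([142, 23, 23]) cube([23, 135, 328]);
}
translate([647, 286, 1048]) {
  cube([139, 145, 10]);
  translate([0, 0, 10]) cube([139, 10, 195]);
  translate([0, 135, 10]) cube([139, 10, 195]);
  translate([0, 10, 10]) cube([10, 125, 195]);
  translate([129, 10, 10]) cube([10, 125, 195]);
}
translate([651, 293, 1253]) {
  cube([131, 131, 8]);
  translate([0, 0, 8]) cube([131, 8, 167]);
  translate([0, 123, 8]) cube([131, 8, 167]);
  translate([0, 8, 8]) cube([8, 115, 167]);
  translate([123, 8, 8]) cube([8, 115, 167]);
}
translate([656, 298, 1428]) {
  cube([121, 121, 9]);
  translate([0, 0, 9]) cube([121, 9, 164]);
  translate([0, 112, 9]) cube([121, 9, 164]);
  translate([0, 9, 9]) cube([9, 103, 164]);
  translate([112, 9, 9]) cube([9, 103, 164]);
}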